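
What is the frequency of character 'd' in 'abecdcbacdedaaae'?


Scanning 'abecdcbacdedaaae' for 'd':
  Position 4: 'd' -> MATCH (count: 1)
  Position 9: 'd' -> MATCH (count: 2)
  Position 11: 'd' -> MATCH (count: 3)
Total occurrences of 'd': 3

3


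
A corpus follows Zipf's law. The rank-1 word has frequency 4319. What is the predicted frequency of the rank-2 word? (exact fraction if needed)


Zipf's law: freq(rank) = f1 / rank
f1 = 4319, rank = 2
freq = 4319 / 2
GCD(4319, 2) = 1
Simplified: 4319/2

4319/2


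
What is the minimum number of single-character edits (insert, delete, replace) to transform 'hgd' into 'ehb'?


Building DP table for s1='hgd' (len 3) and s2='ehb' (len 3):
       e  h  b
    0  1  2  3
  h 1  1  1  2
  g 2  2  2  2
  d 3  3  3  3
Edit distance = dp[3][3] = 3

3


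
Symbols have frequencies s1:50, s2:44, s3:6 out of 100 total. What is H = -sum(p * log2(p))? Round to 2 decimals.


Computing entropy H = -sum(p_i * log2(p_i)):
  s1: p = 50/100 = 0.5000, -p*log2(p) = 0.5000
  s2: p = 44/100 = 0.4400, -p*log2(p) = 0.5211
  s3: p = 6/100 = 0.0600, -p*log2(p) = 0.2435
H = sum of terms = 1.2646
Rounded to 2 decimals: 1.26

1.26


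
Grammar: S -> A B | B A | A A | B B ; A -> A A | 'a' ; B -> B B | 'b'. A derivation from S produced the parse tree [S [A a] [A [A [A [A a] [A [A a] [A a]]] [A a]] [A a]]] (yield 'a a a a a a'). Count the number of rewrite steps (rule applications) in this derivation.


Every bracketed nonterminal node [X ...] in the tree is produced by exactly one rule application.
Reading the tree off as a leftmost derivation:
  Step 1: S  =>  A A   (applied S -> A A)
  Step 2: A A  =>  a A   (applied A -> a)
  Step 3: a A  =>  a A A   (applied A -> A A)
  Step 4: a A A  =>  a A A A   (applied A -> A A)
  Step 5: a A A A  =>  a A A A A   (applied A -> A A)
  Step 6: a A A A A  =>  a a A A A   (applied A -> a)
  Step 7: a a A A A  =>  a a A A A A   (applied A -> A A)
  Step 8: a a A A A A  =>  a a a A A A   (applied A -> a)
  Step 9: a a a A A A  =>  a a a a A A   (applied A -> a)
  Step 10: a a a a A A  =>  a a a a a A   (applied A -> a)
  Step 11: a a a a a A  =>  a a a a a a   (applied A -> a)
Final yield: a a a a a a
Total rewrite steps: 11

11


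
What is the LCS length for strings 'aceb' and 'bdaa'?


DP table for LCS of 'aceb' and 'bdaa':
       b  d  a  a
    0  0  0  0  0
  a 0  0  0  1  1
  c 0  0  0  1  1
  e 0  0  0  1  1
  b 0  1  1  1  1
LCS: 'a'
LCS length = 1

1


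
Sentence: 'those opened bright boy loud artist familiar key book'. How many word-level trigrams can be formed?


Word trigrams from [9] words:
  Trigram 1: (those opened bright)
  Trigram 2: (opened bright boy)
  Trigram 3: (bright boy loud)
  Trigram 4: (boy loud artist)
  Trigram 5: (loud artist familiar)
  Trigram 6: (artist familiar key)
  Trigram 7: (familiar key book)
Total word trigrams: 9 - 2 = 7

7


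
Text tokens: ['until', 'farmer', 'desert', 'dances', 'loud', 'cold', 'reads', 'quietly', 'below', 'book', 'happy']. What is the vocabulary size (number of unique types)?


Listing all tokens and tracking unique types:
  Token 1: 'until' -> NEW (unique so far: 1)
  Token 2: 'farmer' -> NEW (unique so far: 2)
  Token 3: 'desert' -> NEW (unique so far: 3)
  Token 4: 'dances' -> NEW (unique so far: 4)
  Token 5: 'loud' -> NEW (unique so far: 5)
  Token 6: 'cold' -> NEW (unique so far: 6)
  Token 7: 'reads' -> NEW (unique so far: 7)
  Token 8: 'quietly' -> NEW (unique so far: 8)
  Token 9: 'below' -> NEW (unique so far: 9)
  Token 10: 'book' -> NEW (unique so far: 10)
  Token 11: 'happy' -> NEW (unique so far: 11)
Unique types: ('below', 'book', 'cold', 'dances', 'desert', 'farmer', 'happy', 'loud', 'quietly', 'reads', 'until')
Vocabulary size: 11

11


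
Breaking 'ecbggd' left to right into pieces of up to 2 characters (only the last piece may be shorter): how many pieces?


'ecbggd' has 6 characters.
Chunking with max size 2:
  Chunk 1: 'ec' (positions 0-1)
  Chunk 2: 'bg' (positions 2-3)
  Chunk 3: 'gd' (positions 4-5)
Total chunks: ceil(6 / 2) = 3

3


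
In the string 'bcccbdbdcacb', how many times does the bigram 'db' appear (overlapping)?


Scanning 'bcccbdbdcacb' for bigram 'db':
  Position 0: 'bc' -> no
  Position 1: 'cc' -> no
  Position 2: 'cc' -> no
  Position 3: 'cb' -> no
  Position 4: 'bd' -> no
  Position 5: 'db' -> MATCH
  Position 6: 'bd' -> no
  Position 7: 'dc' -> no
  Position 8: 'ca' -> no
  Position 9: 'ac' -> no
  Position 10: 'cb' -> no
Total matches: 1

1


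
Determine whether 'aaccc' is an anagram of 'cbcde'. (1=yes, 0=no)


Sort characters of 'aaccc': 'aaccc'
Sort characters of 'cbcde': 'bccde'
Sorted forms differ -> they are NOT anagrams
Result: 0

0


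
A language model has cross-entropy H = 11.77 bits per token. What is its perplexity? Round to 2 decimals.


Perplexity formula: PP = 2^H
H = 11.77
PP = 2^11.77
Decompose: 2^11.77 = 2^11 * 2^0.77
2^11 = 2048, 2^0.77 ~ 1.7052698
PP ~ 2048 * 1.7052698 = 3492.3925504
Rounded to 2 decimals: 3492.39

3492.39


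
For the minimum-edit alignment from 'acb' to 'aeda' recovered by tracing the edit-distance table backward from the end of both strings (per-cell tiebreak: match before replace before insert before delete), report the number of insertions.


Edit distance = 3. Backtracking from cell (3, 4) with preference match > replace > insert > delete,
then listing the resulting alignment 'acb' -> 'aeda' left to right:
  Step 1: keep 'a'
  Step 2: insert 'e' [insertion #1]
  Step 3: replace c->d
  Step 4: replace b->a
Total insertions: 1

1


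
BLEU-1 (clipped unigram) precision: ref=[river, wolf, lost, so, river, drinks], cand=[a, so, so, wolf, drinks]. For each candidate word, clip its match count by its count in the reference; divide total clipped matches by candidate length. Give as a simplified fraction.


Reference word counts: {'drinks': 1, 'lost': 1, 'river': 2, 'so': 1, 'wolf': 1}
Checking each candidate word (with clipping):
  'a' -> not in reference -> no match (matches: 0)
  'so' -> in reference (ref count 1, used 1/1) -> match (matches: 1)
  'so' -> ref count 1 already used up (1/1) -> clipped, no match (matches: 1)
  'wolf' -> in reference (ref count 1, used 1/1) -> match (matches: 2)
  'drinks' -> in reference (ref count 1, used 1/1) -> match (matches: 3)
Clipped matches: 3, Candidate length: 5
Precision = 3/5

3/5


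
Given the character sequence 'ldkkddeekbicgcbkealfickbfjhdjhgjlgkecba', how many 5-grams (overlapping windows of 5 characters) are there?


String 'ldkkddeekbicgcbkealfickbfjhdjhgjlgkecba' has length L = 39.
Number of overlapping n-grams = L - n + 1
Substituting: 39 - 5 + 1 = 35

35


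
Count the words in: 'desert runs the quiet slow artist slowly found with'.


Counting words by splitting on spaces:
  Word 1: 'desert'
  Word 2: 'runs'
  Word 3: 'the'
  Word 4: 'quiet'
  Word 5: 'slow'
  Word 6: 'artist'
  Word 7: 'slowly'
  Word 8: 'found'
  Word 9: 'with'
Total words: 9

9


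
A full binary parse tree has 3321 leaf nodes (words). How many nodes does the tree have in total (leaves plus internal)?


Leaf nodes (terminals): 3321
Internal nodes = n - 1 = 3321 - 1 = 3320
Total = leaves + internal = 3321 + 3320 = 6641

6641


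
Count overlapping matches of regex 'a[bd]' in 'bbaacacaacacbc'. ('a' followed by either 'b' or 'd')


Pattern: a[bd] means 'a' followed by either 'b' or 'd'.
Scanning 'bbaacacaacacbc' position-by-position:
  Pos 0: window 'bb' -> no
  Pos 1: window 'ba' -> no
  Pos 2: window 'aa' -> no
  Pos 3: window 'ac' -> no
  Pos 4: window 'ca' -> no
  Pos 5: window 'ac' -> no
  Pos 6: window 'ca' -> no
  Pos 7: window 'aa' -> no
  Pos 8: window 'ac' -> no
  Pos 9: window 'ca' -> no
  Pos 10: window 'ac' -> no
  Pos 11: window 'cb' -> no
  Pos 12: window 'bc' -> no
  Pos 13: window 'c' -> no
Total matches: 0

0


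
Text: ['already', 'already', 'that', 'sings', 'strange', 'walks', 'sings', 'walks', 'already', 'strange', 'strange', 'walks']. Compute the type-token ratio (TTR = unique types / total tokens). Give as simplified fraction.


Tokens: 12
Unique types: ('already', 'sings', 'strange', 'that', 'walks') = 5
TTR = 5/12
Already in lowest terms.

5/12


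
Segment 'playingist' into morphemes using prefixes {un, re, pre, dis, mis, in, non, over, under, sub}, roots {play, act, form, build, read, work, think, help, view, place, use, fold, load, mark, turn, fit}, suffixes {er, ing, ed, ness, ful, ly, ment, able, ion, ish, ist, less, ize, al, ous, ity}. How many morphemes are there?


Segmenting 'playingist' against the inventory:
  'play' -> root (morpheme 1)
  'ing' -> suffix (morpheme 2)
  'ist' -> suffix (morpheme 3)
Total morphemes: 3

3


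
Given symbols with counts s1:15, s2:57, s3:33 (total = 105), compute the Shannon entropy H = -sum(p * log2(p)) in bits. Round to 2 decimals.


Computing entropy H = -sum(p_i * log2(p_i)):
  s1: p = 15/105 = 0.1429, -p*log2(p) = 0.4011
  s2: p = 57/105 = 0.5429, -p*log2(p) = 0.4785
  s3: p = 33/105 = 0.3143, -p*log2(p) = 0.5248
H = sum of terms = 1.4044
Rounded to 2 decimals: 1.40

1.40


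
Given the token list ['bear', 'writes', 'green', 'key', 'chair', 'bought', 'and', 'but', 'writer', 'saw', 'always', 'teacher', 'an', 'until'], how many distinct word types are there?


Listing all tokens and tracking unique types:
  Token 1: 'bear' -> NEW (unique so far: 1)
  Token 2: 'writes' -> NEW (unique so far: 2)
  Token 3: 'green' -> NEW (unique so far: 3)
  Token 4: 'key' -> NEW (unique so far: 4)
  Token 5: 'chair' -> NEW (unique so far: 5)
  Token 6: 'bought' -> NEW (unique so far: 6)
  Token 7: 'and' -> NEW (unique so far: 7)
  Token 8: 'but' -> NEW (unique so far: 8)
  Token 9: 'writer' -> NEW (unique so far: 9)
  Token 10: 'saw' -> NEW (unique so far: 10)
  Token 11: 'always' -> NEW (unique so far: 11)
  Token 12: 'teacher' -> NEW (unique so far: 12)
  Token 13: 'an' -> NEW (unique so far: 13)
  Token 14: 'until' -> NEW (unique so far: 14)
Unique types: ('always', 'an', 'and', 'bear', 'bought', 'but', 'chair', 'green', 'key', 'saw', 'teacher', 'until', 'writer', 'writes')
Vocabulary size: 14

14


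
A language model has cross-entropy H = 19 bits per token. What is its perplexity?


Perplexity formula: PP = 2^H
H = 19
PP = 2^19
PP = 2^19 = 524288

524288


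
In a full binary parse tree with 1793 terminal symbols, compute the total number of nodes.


Leaf nodes (terminals): 1793
Internal nodes = n - 1 = 1793 - 1 = 1792
Total = leaves + internal = 1793 + 1792 = 3585

3585


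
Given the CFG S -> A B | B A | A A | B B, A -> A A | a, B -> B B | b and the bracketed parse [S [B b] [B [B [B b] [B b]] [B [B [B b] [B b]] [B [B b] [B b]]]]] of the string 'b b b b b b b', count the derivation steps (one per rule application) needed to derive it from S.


Every bracketed nonterminal node [X ...] in the tree is produced by exactly one rule application.
Reading the tree off as a leftmost derivation:
  Step 1: S  =>  B B   (applied S -> B B)
  Step 2: B B  =>  b B   (applied B -> b)
  Step 3: b B  =>  b B B   (applied B -> B B)
  Step 4: b B B  =>  b B B B   (applied B -> B B)
  Step 5: b B B B  =>  b b B B   (applied B -> b)
  Step 6: b b B B  =>  b b b B   (applied B -> b)
  Step 7: b b b B  =>  b b b B B   (applied B -> B B)
  Step 8: b b b B B  =>  b b b B B B   (applied B -> B B)
  Step 9: b b b B B B  =>  b b b b B B   (applied B -> b)
  Step 10: b b b b B B  =>  b b b b b B   (applied B -> b)
  Step 11: b b b b b B  =>  b b b b b B B   (applied B -> B B)
  Step 12: b b b b b B B  =>  b b b b b b B   (applied B -> b)
  Step 13: b b b b b b B  =>  b b b b b b b   (applied B -> b)
Final yield: b b b b b b b
Total rewrite steps: 13

13


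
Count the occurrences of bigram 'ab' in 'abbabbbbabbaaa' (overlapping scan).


Scanning 'abbabbbbabbaaa' for bigram 'ab':
  Position 0: 'ab' -> MATCH
  Position 1: 'bb' -> no
  Position 2: 'ba' -> no
  Position 3: 'ab' -> MATCH
  Position 4: 'bb' -> no
  Position 5: 'bb' -> no
  Position 6: 'bb' -> no
  Position 7: 'ba' -> no
  Position 8: 'ab' -> MATCH
  Position 9: 'bb' -> no
  Position 10: 'ba' -> no
  Position 11: 'aa' -> no
  Position 12: 'aa' -> no
Total matches: 3

3


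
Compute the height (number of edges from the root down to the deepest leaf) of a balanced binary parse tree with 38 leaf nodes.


In a balanced binary tree with n leaves the deepest leaf is ceil(log2(n)) edges below the root.
log2(38) = 5.2479
ceil(5.2479) = 6
height (edges) = 6

6


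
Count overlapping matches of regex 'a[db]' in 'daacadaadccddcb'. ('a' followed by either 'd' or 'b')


Pattern: a[db] means 'a' followed by either 'd' or 'b'.
Scanning 'daacadaadccddcb' position-by-position:
  Pos 0: window 'da' -> no
  Pos 1: window 'aa' -> no
  Pos 2: window 'ac' -> no
  Pos 3: window 'ca' -> no
  Pos 4: window 'ad' -> MATCH
  Pos 5: window 'da' -> no
  Pos 6: window 'aa' -> no
  Pos 7: window 'ad' -> MATCH
  Pos 8: window 'dc' -> no
  Pos 9: window 'cc' -> no
  Pos 10: window 'cd' -> no
  Pos 11: window 'dd' -> no
  Pos 12: window 'dc' -> no
  Pos 13: window 'cb' -> no
  Pos 14: window 'b' -> no
Total matches: 2

2


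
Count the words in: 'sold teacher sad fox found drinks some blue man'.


Counting words by splitting on spaces:
  Word 1: 'sold'
  Word 2: 'teacher'
  Word 3: 'sad'
  Word 4: 'fox'
  Word 5: 'found'
  Word 6: 'drinks'
  Word 7: 'some'
  Word 8: 'blue'
  Word 9: 'man'
Total words: 9

9


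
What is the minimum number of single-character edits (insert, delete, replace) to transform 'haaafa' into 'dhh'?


Building DP table for s1='haaafa' (len 6) and s2='dhh' (len 3):
       d  h  h
    0  1  2  3
  h 1  1  1  2
  a 2  2  2  2
  a 3  3  3  3
  a 4  4  4  4
  f 5  5  5  5
  a 6  6  6  6
Edit distance = dp[6][3] = 6

6


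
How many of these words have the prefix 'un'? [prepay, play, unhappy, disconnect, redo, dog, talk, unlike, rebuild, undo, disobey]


Checking each word for prefix 'un':
  'prepay' -> no (count: 0)
  'play' -> no (count: 0)
  'unhappy' -> YES, starts with 'un' (count: 1)
  'disconnect' -> no (count: 1)
  'redo' -> no (count: 1)
  'dog' -> no (count: 1)
  'talk' -> no (count: 1)
  'unlike' -> YES, starts with 'un' (count: 2)
  'rebuild' -> no (count: 2)
  'undo' -> YES, starts with 'un' (count: 3)
  'disobey' -> no (count: 3)
Total with prefix 'un': 3

3


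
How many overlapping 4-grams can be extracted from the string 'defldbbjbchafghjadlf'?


String 'defldbbjbchafghjadlf' has length L = 20.
Number of overlapping n-grams = L - n + 1
Substituting: 20 - 4 + 1 = 17

17


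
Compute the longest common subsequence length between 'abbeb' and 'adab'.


DP table for LCS of 'abbeb' and 'adab':
       a  d  a  b
    0  0  0  0  0
  a 0  1  1  1  1
  b 0  1  1  1  2
  b 0  1  1  1  2
  e 0  1  1  1  2
  b 0  1  1  1  2
LCS: 'ab'
LCS length = 2

2


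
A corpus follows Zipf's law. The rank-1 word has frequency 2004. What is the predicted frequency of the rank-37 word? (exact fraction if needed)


Zipf's law: freq(rank) = f1 / rank
f1 = 2004, rank = 37
freq = 2004 / 37
GCD(2004, 37) = 1
Simplified: 2004/37

2004/37


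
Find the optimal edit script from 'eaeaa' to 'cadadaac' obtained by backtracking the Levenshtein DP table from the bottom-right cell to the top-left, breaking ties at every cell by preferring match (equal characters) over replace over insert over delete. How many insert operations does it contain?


Edit distance = 5. Backtracking from cell (5, 8) with preference match > replace > insert > delete,
then listing the resulting alignment 'eaeaa' -> 'cadadaac' left to right:
  Step 1: insert 'c' [insertion #1]
  Step 2: insert 'a' [insertion #2]
  Step 3: replace e->d
  Step 4: keep 'a'
  Step 5: replace e->d
  Step 6: keep 'a'
  Step 7: keep 'a'
  Step 8: insert 'c' [insertion #3]
Total insertions: 3

3


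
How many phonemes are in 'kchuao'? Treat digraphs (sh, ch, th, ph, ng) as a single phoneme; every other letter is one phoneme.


Parsing 'kchuao' greedily, digraphs first:
  'k' -> consonant phoneme (phonemes so far: 1)
  'ch' -> digraph (1 consonant phoneme) (phonemes so far: 2)
  'u' -> vowel phoneme (phonemes so far: 3)
  'a' -> vowel phoneme (phonemes so far: 4)
  'o' -> vowel phoneme (phonemes so far: 5)
Total phonemes: 5

5


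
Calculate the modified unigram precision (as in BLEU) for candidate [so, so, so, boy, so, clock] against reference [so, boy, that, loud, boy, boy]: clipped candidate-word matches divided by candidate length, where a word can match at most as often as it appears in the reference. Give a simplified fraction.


Reference word counts: {'boy': 3, 'loud': 1, 'so': 1, 'that': 1}
Checking each candidate word (with clipping):
  'so' -> in reference (ref count 1, used 1/1) -> match (matches: 1)
  'so' -> ref count 1 already used up (1/1) -> clipped, no match (matches: 1)
  'so' -> ref count 1 already used up (1/1) -> clipped, no match (matches: 1)
  'boy' -> in reference (ref count 3, used 1/3) -> match (matches: 2)
  'so' -> ref count 1 already used up (1/1) -> clipped, no match (matches: 2)
  'clock' -> not in reference -> no match (matches: 2)
Clipped matches: 2, Candidate length: 6
Precision = 2/6 = 1/3

1/3


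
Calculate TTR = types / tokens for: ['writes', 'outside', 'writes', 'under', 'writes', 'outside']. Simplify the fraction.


Tokens: 6
Unique types: ('outside', 'under', 'writes') = 3
TTR = 3/6
Simplify: divide both by 3 -> 1/2
TTR = 1/2

1/2


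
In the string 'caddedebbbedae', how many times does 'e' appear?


Scanning 'caddedebbbedae' for 'e':
  Position 4: 'e' -> MATCH (count: 1)
  Position 6: 'e' -> MATCH (count: 2)
  Position 10: 'e' -> MATCH (count: 3)
  Position 13: 'e' -> MATCH (count: 4)
Total occurrences of 'e': 4

4


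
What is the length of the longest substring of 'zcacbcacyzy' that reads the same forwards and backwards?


Scanning 'zcacbcacyzy' for palindromic substrings.
Substring at positions 1-7: 'cacbcac'.
Check: reverse('cacbcac') = 'cacbcac' -> palindrome confirmed.
Neighbouring characters ('z' / 'y') break symmetry, so it cannot extend further.
No longer palindromic substring exists; longest length = 7

7


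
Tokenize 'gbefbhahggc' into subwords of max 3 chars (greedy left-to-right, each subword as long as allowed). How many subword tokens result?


'gbefbhahggc' has 11 characters.
Chunking with max size 3:
  Chunk 1: 'gbe' (positions 0-2)
  Chunk 2: 'fbh' (positions 3-5)
  Chunk 3: 'ahg' (positions 6-8)
  Chunk 4: 'gc' (positions 9-10)
Total chunks: ceil(11 / 3) = 4

4


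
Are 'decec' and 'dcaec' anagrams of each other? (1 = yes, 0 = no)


Sort characters of 'decec': 'ccdee'
Sort characters of 'dcaec': 'accde'
Sorted forms differ -> they are NOT anagrams
Result: 0

0


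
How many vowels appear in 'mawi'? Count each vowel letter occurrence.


Scanning each character of 'mawi':
  Position 1: 'm' -> consonant (running count: 0)
  Position 2: 'a' -> vowel (running count: 1)
  Position 3: 'w' -> consonant (running count: 1)
  Position 4: 'i' -> vowel (running count: 2)
Total vowels: 2

2


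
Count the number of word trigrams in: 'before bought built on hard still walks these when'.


Word trigrams from [9] words:
  Trigram 1: (before bought built)
  Trigram 2: (bought built on)
  Trigram 3: (built on hard)
  Trigram 4: (on hard still)
  Trigram 5: (hard still walks)
  Trigram 6: (still walks these)
  Trigram 7: (walks these when)
Total word trigrams: 9 - 2 = 7

7


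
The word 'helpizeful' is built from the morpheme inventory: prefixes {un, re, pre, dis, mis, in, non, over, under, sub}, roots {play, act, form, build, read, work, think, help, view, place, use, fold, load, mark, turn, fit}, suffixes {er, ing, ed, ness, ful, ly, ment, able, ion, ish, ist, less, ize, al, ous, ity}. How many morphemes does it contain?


Segmenting 'helpizeful' against the inventory:
  'help' -> root (morpheme 1)
  'ize' -> suffix (morpheme 2)
  'ful' -> suffix (morpheme 3)
Total morphemes: 3

3


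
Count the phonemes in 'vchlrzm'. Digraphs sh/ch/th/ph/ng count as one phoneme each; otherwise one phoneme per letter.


Parsing 'vchlrzm' greedily, digraphs first:
  'v' -> consonant phoneme (phonemes so far: 1)
  'ch' -> digraph (1 consonant phoneme) (phonemes so far: 2)
  'l' -> consonant phoneme (phonemes so far: 3)
  'r' -> consonant phoneme (phonemes so far: 4)
  'z' -> consonant phoneme (phonemes so far: 5)
  'm' -> consonant phoneme (phonemes so far: 6)
Total phonemes: 6

6


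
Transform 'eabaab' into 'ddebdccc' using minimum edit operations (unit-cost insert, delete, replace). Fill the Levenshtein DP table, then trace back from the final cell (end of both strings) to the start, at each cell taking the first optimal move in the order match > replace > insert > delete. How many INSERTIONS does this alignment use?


Edit distance = 7. Backtracking from cell (6, 8) with preference match > replace > insert > delete,
then listing the resulting alignment 'eabaab' -> 'ddebdccc' left to right:
  Step 1: insert 'd' [insertion #1]
  Step 2: insert 'd' [insertion #2]
  Step 3: keep 'e'
  Step 4: replace a->b
  Step 5: replace b->d
  Step 6: replace a->c
  Step 7: replace a->c
  Step 8: replace b->c
Total insertions: 2

2


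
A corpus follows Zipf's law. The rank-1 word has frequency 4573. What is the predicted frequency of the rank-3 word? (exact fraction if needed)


Zipf's law: freq(rank) = f1 / rank
f1 = 4573, rank = 3
freq = 4573 / 3
GCD(4573, 3) = 1
Simplified: 4573/3

4573/3


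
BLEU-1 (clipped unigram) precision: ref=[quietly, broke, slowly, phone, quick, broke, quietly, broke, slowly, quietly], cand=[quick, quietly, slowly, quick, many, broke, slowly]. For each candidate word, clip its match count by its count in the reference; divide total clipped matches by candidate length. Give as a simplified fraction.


Reference word counts: {'broke': 3, 'phone': 1, 'quick': 1, 'quietly': 3, 'slowly': 2}
Checking each candidate word (with clipping):
  'quick' -> in reference (ref count 1, used 1/1) -> match (matches: 1)
  'quietly' -> in reference (ref count 3, used 1/3) -> match (matches: 2)
  'slowly' -> in reference (ref count 2, used 1/2) -> match (matches: 3)
  'quick' -> ref count 1 already used up (1/1) -> clipped, no match (matches: 3)
  'many' -> not in reference -> no match (matches: 3)
  'broke' -> in reference (ref count 3, used 1/3) -> match (matches: 4)
  'slowly' -> in reference (ref count 2, used 2/2) -> match (matches: 5)
Clipped matches: 5, Candidate length: 7
Precision = 5/7

5/7


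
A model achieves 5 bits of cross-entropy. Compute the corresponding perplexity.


Perplexity formula: PP = 2^H
H = 5
PP = 2^5
Steps: 2^1 = 2, 2^2 = 4, 2^3 = 8, 2^4 = 16, 2^5 = 32
PP = 32

32


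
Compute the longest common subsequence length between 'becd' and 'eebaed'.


DP table for LCS of 'becd' and 'eebaed':
       e  e  b  a  e  d
    0  0  0  0  0  0  0
  b 0  0  0  1  1  1  1
  e 0  1  1  1  1  2  2
  c 0  1  1  1  1  2  2
  d 0  1  1  1  1  2  3
LCS: 'bed'
LCS length = 3

3


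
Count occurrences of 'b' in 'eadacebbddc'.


Scanning 'eadacebbddc' for 'b':
  Position 6: 'b' -> MATCH (count: 1)
  Position 7: 'b' -> MATCH (count: 2)
Total occurrences of 'b': 2

2


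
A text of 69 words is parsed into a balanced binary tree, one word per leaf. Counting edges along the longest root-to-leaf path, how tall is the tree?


In a balanced binary tree with n leaves the deepest leaf is ceil(log2(n)) edges below the root.
log2(69) = 6.1085
ceil(6.1085) = 7
height (edges) = 7

7


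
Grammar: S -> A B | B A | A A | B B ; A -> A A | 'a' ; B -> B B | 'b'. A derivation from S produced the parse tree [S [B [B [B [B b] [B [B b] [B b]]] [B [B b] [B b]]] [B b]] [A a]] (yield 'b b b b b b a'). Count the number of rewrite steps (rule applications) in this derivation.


Every bracketed nonterminal node [X ...] in the tree is produced by exactly one rule application.
Reading the tree off as a leftmost derivation:
  Step 1: S  =>  B A   (applied S -> B A)
  Step 2: B A  =>  B B A   (applied B -> B B)
  Step 3: B B A  =>  B B B A   (applied B -> B B)
  Step 4: B B B A  =>  B B B B A   (applied B -> B B)
  Step 5: B B B B A  =>  b B B B A   (applied B -> b)
  Step 6: b B B B A  =>  b B B B B A   (applied B -> B B)
  Step 7: b B B B B A  =>  b b B B B A   (applied B -> b)
  Step 8: b b B B B A  =>  b b b B B A   (applied B -> b)
  Step 9: b b b B B A  =>  b b b B B B A   (applied B -> B B)
  Step 10: b b b B B B A  =>  b b b b B B A   (applied B -> b)
  Step 11: b b b b B B A  =>  b b b b b B A   (applied B -> b)
  Step 12: b b b b b B A  =>  b b b b b b A   (applied B -> b)
  Step 13: b b b b b b A  =>  b b b b b b a   (applied A -> a)
Final yield: b b b b b b a
Total rewrite steps: 13

13


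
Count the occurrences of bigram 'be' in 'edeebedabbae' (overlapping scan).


Scanning 'edeebedabbae' for bigram 'be':
  Position 0: 'ed' -> no
  Position 1: 'de' -> no
  Position 2: 'ee' -> no
  Position 3: 'eb' -> no
  Position 4: 'be' -> MATCH
  Position 5: 'ed' -> no
  Position 6: 'da' -> no
  Position 7: 'ab' -> no
  Position 8: 'bb' -> no
  Position 9: 'ba' -> no
  Position 10: 'ae' -> no
Total matches: 1

1


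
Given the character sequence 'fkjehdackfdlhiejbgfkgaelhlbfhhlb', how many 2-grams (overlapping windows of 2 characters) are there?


String 'fkjehdackfdlhiejbgfkgaelhlbfhhlb' has length L = 32.
Number of overlapping n-grams = L - n + 1
Substituting: 32 - 2 + 1 = 31

31


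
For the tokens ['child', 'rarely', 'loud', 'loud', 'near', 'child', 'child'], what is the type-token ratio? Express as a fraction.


Tokens: 7
Unique types: ('child', 'loud', 'near', 'rarely') = 4
TTR = 4/7
Already in lowest terms.

4/7


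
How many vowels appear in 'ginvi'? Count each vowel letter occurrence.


Scanning each character of 'ginvi':
  Position 1: 'g' -> consonant (running count: 0)
  Position 2: 'i' -> vowel (running count: 1)
  Position 3: 'n' -> consonant (running count: 1)
  Position 4: 'v' -> consonant (running count: 1)
  Position 5: 'i' -> vowel (running count: 2)
Total vowels: 2

2


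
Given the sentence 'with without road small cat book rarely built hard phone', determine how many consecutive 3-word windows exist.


Word trigrams from [10] words:
  Trigram 1: (with without road)
  Trigram 2: (without road small)
  Trigram 3: (road small cat)
  Trigram 4: (small cat book)
  Trigram 5: (cat book rarely)
  Trigram 6: (book rarely built)
  Trigram 7: (rarely built hard)
  Trigram 8: (built hard phone)
Total word trigrams: 10 - 2 = 8

8


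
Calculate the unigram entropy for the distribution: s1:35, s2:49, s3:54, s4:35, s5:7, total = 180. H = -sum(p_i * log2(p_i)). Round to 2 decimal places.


Computing entropy H = -sum(p_i * log2(p_i)):
  s1: p = 35/180 = 0.1944, -p*log2(p) = 0.4594
  s2: p = 49/180 = 0.2722, -p*log2(p) = 0.5110
  s3: p = 54/180 = 0.3000, -p*log2(p) = 0.5211
  s4: p = 35/180 = 0.1944, -p*log2(p) = 0.4594
  s5: p = 7/180 = 0.0389, -p*log2(p) = 0.1822
H = sum of terms = 2.1331
Rounded to 2 decimals: 2.13

2.13


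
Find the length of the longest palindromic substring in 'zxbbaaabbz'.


Scanning 'zxbbaaabbz' for palindromic substrings.
Substring at positions 2-8: 'bbaaabb'.
Check: reverse('bbaaabb') = 'bbaaabb' -> palindrome confirmed.
Neighbouring characters ('x' / 'z') break symmetry, so it cannot extend further.
No longer palindromic substring exists; longest length = 7

7


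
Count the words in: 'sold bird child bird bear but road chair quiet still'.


Counting words by splitting on spaces:
  Word 1: 'sold'
  Word 2: 'bird'
  Word 3: 'child'
  Word 4: 'bird'
  Word 5: 'bear'
  Word 6: 'but'
  Word 7: 'road'
  Word 8: 'chair'
  Word 9: 'quiet'
  Word 10: 'still'
Total words: 10

10


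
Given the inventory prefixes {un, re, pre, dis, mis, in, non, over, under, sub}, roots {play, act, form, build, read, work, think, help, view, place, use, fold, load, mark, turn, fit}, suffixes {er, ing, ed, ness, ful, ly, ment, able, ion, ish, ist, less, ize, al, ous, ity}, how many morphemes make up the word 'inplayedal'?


Segmenting 'inplayedal' against the inventory:
  'in' -> prefix (morpheme 1)
  'play' -> root (morpheme 2)
  'ed' -> suffix (morpheme 3)
  'al' -> suffix (morpheme 4)
Total morphemes: 4

4


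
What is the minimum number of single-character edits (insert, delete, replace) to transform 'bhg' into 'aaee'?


Building DP table for s1='bhg' (len 3) and s2='aaee' (len 4):
       a  a  e  e
    0  1  2  3  4
  b 1  1  2  3  4
  h 2  2  2  3  4
  g 3  3  3  3  4
Edit distance = dp[3][4] = 4

4


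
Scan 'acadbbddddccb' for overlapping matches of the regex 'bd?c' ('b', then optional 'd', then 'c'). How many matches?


Pattern: bd?c means 'b', then optional 'd', then 'c'.
Scanning 'acadbbddddccb' position-by-position:
  Pos 0: window 'aca' -> no
  Pos 1: window 'cad' -> no
  Pos 2: window 'adb' -> no
  Pos 3: window 'dbb' -> no
  Pos 4: window 'bbd' -> no
  Pos 5: window 'bdd' -> no
  Pos 6: window 'ddd' -> no
  Pos 7: window 'ddd' -> no
  Pos 8: window 'ddc' -> no
  Pos 9: window 'dcc' -> no
  Pos 10: window 'ccb' -> no
  Pos 11: window 'cb' -> no
  Pos 12: window 'b' -> no
Total matches: 0

0


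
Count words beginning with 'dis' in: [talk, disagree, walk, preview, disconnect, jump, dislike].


Checking each word for prefix 'dis':
  'talk' -> no (count: 0)
  'disagree' -> YES, starts with 'dis' (count: 1)
  'walk' -> no (count: 1)
  'preview' -> no (count: 1)
  'disconnect' -> YES, starts with 'dis' (count: 2)
  'jump' -> no (count: 2)
  'dislike' -> YES, starts with 'dis' (count: 3)
Total with prefix 'dis': 3

3


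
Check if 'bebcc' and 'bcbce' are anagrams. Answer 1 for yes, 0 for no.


Sort characters of 'bebcc': 'bbcce'
Sort characters of 'bcbce': 'bbcce'
Sorted forms match -> they ARE anagrams
Result: 1

1


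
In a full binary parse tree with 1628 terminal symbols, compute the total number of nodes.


Leaf nodes (terminals): 1628
Internal nodes = n - 1 = 1628 - 1 = 1627
Total = leaves + internal = 1628 + 1627 = 3255

3255


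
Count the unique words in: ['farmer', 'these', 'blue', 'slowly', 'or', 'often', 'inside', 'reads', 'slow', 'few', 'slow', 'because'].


Listing all tokens and tracking unique types:
  Token 1: 'farmer' -> NEW (unique so far: 1)
  Token 2: 'these' -> NEW (unique so far: 2)
  Token 3: 'blue' -> NEW (unique so far: 3)
  Token 4: 'slowly' -> NEW (unique so far: 4)
  Token 5: 'or' -> NEW (unique so far: 5)
  Token 6: 'often' -> NEW (unique so far: 6)
  Token 7: 'inside' -> NEW (unique so far: 7)
  Token 8: 'reads' -> NEW (unique so far: 8)
  Token 9: 'slow' -> NEW (unique so far: 9)
  Token 10: 'few' -> NEW (unique so far: 10)
  Token 11: 'slow' -> duplicate (unique so far: 10)
  Token 12: 'because' -> NEW (unique so far: 11)
Unique types: ('because', 'blue', 'farmer', 'few', 'inside', 'often', 'or', 'reads', 'slow', 'slowly', 'these')
Vocabulary size: 11

11


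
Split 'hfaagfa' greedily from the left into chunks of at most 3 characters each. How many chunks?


'hfaagfa' has 7 characters.
Chunking with max size 3:
  Chunk 1: 'hfa' (positions 0-2)
  Chunk 2: 'agf' (positions 3-5)
  Chunk 3: 'a' (positions 6-6)
Total chunks: ceil(7 / 3) = 3

3


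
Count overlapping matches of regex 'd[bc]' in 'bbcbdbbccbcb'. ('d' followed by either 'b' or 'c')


Pattern: d[bc] means 'd' followed by either 'b' or 'c'.
Scanning 'bbcbdbbccbcb' position-by-position:
  Pos 0: window 'bb' -> no
  Pos 1: window 'bc' -> no
  Pos 2: window 'cb' -> no
  Pos 3: window 'bd' -> no
  Pos 4: window 'db' -> MATCH
  Pos 5: window 'bb' -> no
  Pos 6: window 'bc' -> no
  Pos 7: window 'cc' -> no
  Pos 8: window 'cb' -> no
  Pos 9: window 'bc' -> no
  Pos 10: window 'cb' -> no
  Pos 11: window 'b' -> no
Total matches: 1

1


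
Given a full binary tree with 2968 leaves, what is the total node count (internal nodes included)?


Leaf nodes (terminals): 2968
Internal nodes = n - 1 = 2968 - 1 = 2967
Total = leaves + internal = 2968 + 2967 = 5935

5935


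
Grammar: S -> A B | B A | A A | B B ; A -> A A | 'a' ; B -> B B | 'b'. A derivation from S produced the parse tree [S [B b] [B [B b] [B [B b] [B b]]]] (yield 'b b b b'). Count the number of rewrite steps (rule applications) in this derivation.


Every bracketed nonterminal node [X ...] in the tree is produced by exactly one rule application.
Reading the tree off as a leftmost derivation:
  Step 1: S  =>  B B   (applied S -> B B)
  Step 2: B B  =>  b B   (applied B -> b)
  Step 3: b B  =>  b B B   (applied B -> B B)
  Step 4: b B B  =>  b b B   (applied B -> b)
  Step 5: b b B  =>  b b B B   (applied B -> B B)
  Step 6: b b B B  =>  b b b B   (applied B -> b)
  Step 7: b b b B  =>  b b b b   (applied B -> b)
Final yield: b b b b
Total rewrite steps: 7

7


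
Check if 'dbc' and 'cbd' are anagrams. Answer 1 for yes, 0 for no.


Sort characters of 'dbc': 'bcd'
Sort characters of 'cbd': 'bcd'
Sorted forms match -> they ARE anagrams
Result: 1

1


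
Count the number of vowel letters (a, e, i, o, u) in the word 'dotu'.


Scanning each character of 'dotu':
  Position 1: 'd' -> consonant (running count: 0)
  Position 2: 'o' -> vowel (running count: 1)
  Position 3: 't' -> consonant (running count: 1)
  Position 4: 'u' -> vowel (running count: 2)
Total vowels: 2

2


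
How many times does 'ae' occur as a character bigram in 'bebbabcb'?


Scanning 'bebbabcb' for bigram 'ae':
  Position 0: 'be' -> no
  Position 1: 'eb' -> no
  Position 2: 'bb' -> no
  Position 3: 'ba' -> no
  Position 4: 'ab' -> no
  Position 5: 'bc' -> no
  Position 6: 'cb' -> no
Total matches: 0

0


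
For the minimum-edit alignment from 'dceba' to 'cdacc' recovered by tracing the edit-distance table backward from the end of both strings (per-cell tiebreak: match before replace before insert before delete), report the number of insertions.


Edit distance = 5. Backtracking from cell (5, 5) with preference match > replace > insert > delete,
then listing the resulting alignment 'dceba' -> 'cdacc' left to right:
  Step 1: replace d->c
  Step 2: replace c->d
  Step 3: replace e->a
  Step 4: replace b->c
  Step 5: replace a->c
Total insertions: 0

0


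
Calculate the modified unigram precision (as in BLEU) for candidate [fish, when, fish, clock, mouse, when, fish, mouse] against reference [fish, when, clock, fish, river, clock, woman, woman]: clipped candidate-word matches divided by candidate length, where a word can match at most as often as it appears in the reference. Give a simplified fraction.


Reference word counts: {'clock': 2, 'fish': 2, 'river': 1, 'when': 1, 'woman': 2}
Checking each candidate word (with clipping):
  'fish' -> in reference (ref count 2, used 1/2) -> match (matches: 1)
  'when' -> in reference (ref count 1, used 1/1) -> match (matches: 2)
  'fish' -> in reference (ref count 2, used 2/2) -> match (matches: 3)
  'clock' -> in reference (ref count 2, used 1/2) -> match (matches: 4)
  'mouse' -> not in reference -> no match (matches: 4)
  'when' -> ref count 1 already used up (1/1) -> clipped, no match (matches: 4)
  'fish' -> ref count 2 already used up (2/2) -> clipped, no match (matches: 4)
  'mouse' -> not in reference -> no match (matches: 4)
Clipped matches: 4, Candidate length: 8
Precision = 4/8 = 1/2

1/2


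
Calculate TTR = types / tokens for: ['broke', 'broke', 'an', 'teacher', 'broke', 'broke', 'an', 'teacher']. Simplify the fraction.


Tokens: 8
Unique types: ('an', 'broke', 'teacher') = 3
TTR = 3/8
Already in lowest terms.

3/8


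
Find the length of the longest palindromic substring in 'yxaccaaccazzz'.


Scanning 'yxaccaaccazzz' for palindromic substrings.
Substring at positions 2-9: 'accaacca'.
Check: reverse('accaacca') = 'accaacca' -> palindrome confirmed.
Neighbouring characters ('x' / 'z') break symmetry, so it cannot extend further.
No longer palindromic substring exists; longest length = 8

8


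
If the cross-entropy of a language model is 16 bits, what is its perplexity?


Perplexity formula: PP = 2^H
H = 16
PP = 2^16
PP = 2^16 = 65536

65536


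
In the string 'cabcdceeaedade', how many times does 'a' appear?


Scanning 'cabcdceeaedade' for 'a':
  Position 1: 'a' -> MATCH (count: 1)
  Position 8: 'a' -> MATCH (count: 2)
  Position 11: 'a' -> MATCH (count: 3)
Total occurrences of 'a': 3

3


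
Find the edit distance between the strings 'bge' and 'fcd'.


Building DP table for s1='bge' (len 3) and s2='fcd' (len 3):
       f  c  d
    0  1  2  3
  b 1  1  2  3
  g 2  2  2  3
  e 3  3  3  3
Edit distance = dp[3][3] = 3

3


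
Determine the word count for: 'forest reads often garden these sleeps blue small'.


Counting words by splitting on spaces:
  Word 1: 'forest'
  Word 2: 'reads'
  Word 3: 'often'
  Word 4: 'garden'
  Word 5: 'these'
  Word 6: 'sleeps'
  Word 7: 'blue'
  Word 8: 'small'
Total words: 8

8


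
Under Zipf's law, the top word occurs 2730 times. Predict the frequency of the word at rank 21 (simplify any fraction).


Zipf's law: freq(rank) = f1 / rank
f1 = 2730, rank = 21
freq = 2730 / 21
= 130

130


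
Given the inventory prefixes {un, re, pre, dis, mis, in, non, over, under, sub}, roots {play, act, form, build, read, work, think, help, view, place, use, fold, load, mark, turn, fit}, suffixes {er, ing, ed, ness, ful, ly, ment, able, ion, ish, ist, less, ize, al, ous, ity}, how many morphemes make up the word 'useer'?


Segmenting 'useer' against the inventory:
  'use' -> root (morpheme 1)
  'er' -> suffix (morpheme 2)
Total morphemes: 2

2


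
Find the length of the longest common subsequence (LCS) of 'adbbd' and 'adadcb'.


DP table for LCS of 'adbbd' and 'adadcb':
       a  d  a  d  c  b
    0  0  0  0  0  0  0
  a 0  1  1  1  1  1  1
  d 0  1  2  2  2  2  2
  b 0  1  2  2  2  2  3
  b 0  1  2  2  2  2  3
  d 0  1  2  2  3  3  3
LCS: 'adb'
LCS length = 3

3


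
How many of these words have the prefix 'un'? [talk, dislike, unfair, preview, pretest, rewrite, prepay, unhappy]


Checking each word for prefix 'un':
  'talk' -> no (count: 0)
  'dislike' -> no (count: 0)
  'unfair' -> YES, starts with 'un' (count: 1)
  'preview' -> no (count: 1)
  'pretest' -> no (count: 1)
  'rewrite' -> no (count: 1)
  'prepay' -> no (count: 1)
  'unhappy' -> YES, starts with 'un' (count: 2)
Total with prefix 'un': 2

2


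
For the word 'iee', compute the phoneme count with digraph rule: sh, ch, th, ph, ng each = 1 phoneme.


Parsing 'iee' greedily, digraphs first:
  'i' -> vowel phoneme (phonemes so far: 1)
  'e' -> vowel phoneme (phonemes so far: 2)
  'e' -> vowel phoneme (phonemes so far: 3)
Total phonemes: 3

3


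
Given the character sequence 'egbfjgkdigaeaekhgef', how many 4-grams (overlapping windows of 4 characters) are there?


String 'egbfjgkdigaeaekhgef' has length L = 19.
Number of overlapping n-grams = L - n + 1
Substituting: 19 - 4 + 1 = 16

16


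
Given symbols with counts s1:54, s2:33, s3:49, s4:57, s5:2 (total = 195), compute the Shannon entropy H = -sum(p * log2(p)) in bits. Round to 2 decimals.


Computing entropy H = -sum(p_i * log2(p_i)):
  s1: p = 54/195 = 0.2769, -p*log2(p) = 0.5130
  s2: p = 33/195 = 0.1692, -p*log2(p) = 0.4337
  s3: p = 49/195 = 0.2513, -p*log2(p) = 0.5007
  s4: p = 57/195 = 0.2923, -p*log2(p) = 0.5187
  s5: p = 2/195 = 0.0103, -p*log2(p) = 0.0678
H = sum of terms = 2.0339
Rounded to 2 decimals: 2.03

2.03


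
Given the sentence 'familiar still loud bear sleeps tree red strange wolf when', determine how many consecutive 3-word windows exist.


Word trigrams from [10] words:
  Trigram 1: (familiar still loud)
  Trigram 2: (still loud bear)
  Trigram 3: (loud bear sleeps)
  Trigram 4: (bear sleeps tree)
  Trigram 5: (sleeps tree red)
  Trigram 6: (tree red strange)
  Trigram 7: (red strange wolf)
  Trigram 8: (strange wolf when)
Total word trigrams: 10 - 2 = 8

8


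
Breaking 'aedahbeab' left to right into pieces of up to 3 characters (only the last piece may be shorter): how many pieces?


'aedahbeab' has 9 characters.
Chunking with max size 3:
  Chunk 1: 'aed' (positions 0-2)
  Chunk 2: 'ahb' (positions 3-5)
  Chunk 3: 'eab' (positions 6-8)
Total chunks: ceil(9 / 3) = 3

3
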